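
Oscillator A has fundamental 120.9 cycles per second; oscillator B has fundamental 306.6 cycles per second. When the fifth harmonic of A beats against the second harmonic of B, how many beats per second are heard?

8.7 Hz

Fifth harmonic of the first: 5·120.9 = 604.5 Hz.
Second harmonic of the second: 2·306.6 = 613.2 Hz.
f_beat = |604.5 − 613.2| = 8.7 Hz.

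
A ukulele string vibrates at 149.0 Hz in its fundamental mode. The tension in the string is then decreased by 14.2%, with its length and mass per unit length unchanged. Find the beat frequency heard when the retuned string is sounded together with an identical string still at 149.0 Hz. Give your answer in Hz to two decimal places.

10.98 Hz

For a string, f ∝ √T, so the new frequency is 149.0·√0.858 = 138.0162 Hz.
f_beat = |138.0162 − 149.0| = 10.98 Hz.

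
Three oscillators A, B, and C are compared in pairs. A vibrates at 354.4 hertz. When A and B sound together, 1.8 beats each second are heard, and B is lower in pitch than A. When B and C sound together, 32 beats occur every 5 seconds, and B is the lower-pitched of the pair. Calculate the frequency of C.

B is below A, so f_B = 354.4 − 1.8 = 352.6 Hz.
B–C: Beat frequency = 32/5 = 6.4 Hz.
C is above B, so f_C = 352.6 + 6.4 = 359 Hz.

359 Hz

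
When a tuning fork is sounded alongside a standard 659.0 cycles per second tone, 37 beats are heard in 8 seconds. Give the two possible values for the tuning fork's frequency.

654.375 Hz or 663.625 Hz

Beat frequency = 37/8 = 4.625 Hz.
|f − 659.0| = 4.625, so f = 659.0 ± 4.625.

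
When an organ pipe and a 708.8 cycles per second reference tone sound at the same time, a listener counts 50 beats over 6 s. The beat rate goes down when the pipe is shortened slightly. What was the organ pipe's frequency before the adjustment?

700.4667 Hz

Beat frequency = 50/6 = 8.3333 Hz.
|f − 708.8| = 8.3333, so the organ pipe was at either 700.4667 Hz or 717.1333 Hz.
A shorter pipe has a higher fundamental; the adjustment raises the organ pipe's frequency.
The beat rate fell, so the adjustment moved the organ pipe toward 708.8 Hz — it must have started below the reference.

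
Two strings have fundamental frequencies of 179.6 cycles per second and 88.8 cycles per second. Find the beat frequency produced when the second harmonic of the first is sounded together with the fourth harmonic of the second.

4.0 Hz

Second harmonic of the first: 2·179.6 = 359.2 Hz.
Fourth harmonic of the second: 4·88.8 = 355.2 Hz.
f_beat = |359.2 − 355.2| = 4.0 Hz.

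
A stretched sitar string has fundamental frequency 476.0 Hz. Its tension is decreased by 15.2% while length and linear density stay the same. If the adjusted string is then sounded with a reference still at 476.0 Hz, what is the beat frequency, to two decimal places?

37.67 Hz

For a string, f ∝ √T, so the new frequency is 476.0·√0.848 = 438.3337 Hz.
f_beat = |438.3337 − 476.0| = 37.67 Hz.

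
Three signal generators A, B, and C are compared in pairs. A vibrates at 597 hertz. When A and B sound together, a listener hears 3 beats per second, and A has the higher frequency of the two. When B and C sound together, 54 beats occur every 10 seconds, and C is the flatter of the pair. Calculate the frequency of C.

B is below A, so f_B = 597 − 3 = 594 Hz.
B–C: Beat frequency = 54/10 = 5.4 Hz.
C is below B, so f_C = 594 − 5.4 = 588.6 Hz.

588.6 Hz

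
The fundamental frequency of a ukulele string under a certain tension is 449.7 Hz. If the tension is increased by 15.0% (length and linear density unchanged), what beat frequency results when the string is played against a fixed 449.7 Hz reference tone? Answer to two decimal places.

For a string, f ∝ √T, so the new frequency is 449.7·√1.150 = 482.2495 Hz.
f_beat = |482.2495 − 449.7| = 32.55 Hz.

32.55 Hz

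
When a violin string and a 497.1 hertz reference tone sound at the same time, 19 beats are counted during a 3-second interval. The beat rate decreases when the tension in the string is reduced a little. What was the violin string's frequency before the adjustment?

Beat frequency = 19/3 = 6.3333 Hz.
|f − 497.1| = 6.3333, so the violin string was at either 490.7667 Hz or 503.4333 Hz.
Lower tension means lower frequency; the adjustment lowers the violin string's frequency.
The beat rate fell, so the adjustment moved the violin string toward 497.1 Hz — it must have started above the reference.

503.4333 Hz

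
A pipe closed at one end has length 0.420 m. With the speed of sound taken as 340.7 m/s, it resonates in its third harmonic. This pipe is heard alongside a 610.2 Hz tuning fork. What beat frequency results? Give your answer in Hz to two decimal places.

Closed pipe (odd harmonics): f_n = n·v/(4L) = 3·340.7/(4·0.420) = 608.3929 Hz.
f_beat = |608.3929 − 610.2| = 1.81 Hz.

1.81 Hz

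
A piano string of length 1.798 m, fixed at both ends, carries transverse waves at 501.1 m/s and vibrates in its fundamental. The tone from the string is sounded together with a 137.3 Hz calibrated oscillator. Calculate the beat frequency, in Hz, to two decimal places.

2.05 Hz

For a string fixed at both ends, f_n = n·v/(2L) = 1·501.1/(2·1.798) = 139.3493 Hz.
f_beat = |139.3493 − 137.3| = 2.05 Hz.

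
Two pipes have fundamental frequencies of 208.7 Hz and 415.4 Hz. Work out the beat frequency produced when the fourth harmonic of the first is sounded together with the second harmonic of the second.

Fourth harmonic of the first: 4·208.7 = 834.8 Hz.
Second harmonic of the second: 2·415.4 = 830.8 Hz.
f_beat = |834.8 − 830.8| = 4.0 Hz.

4.0 Hz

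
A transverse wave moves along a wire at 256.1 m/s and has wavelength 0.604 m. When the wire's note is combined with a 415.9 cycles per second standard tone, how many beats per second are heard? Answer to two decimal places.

8.11 Hz

Source frequency f = v/λ = 256.1/0.604 = 424.0066 Hz.
f_beat = |424.0066 − 415.9| = 8.11 Hz.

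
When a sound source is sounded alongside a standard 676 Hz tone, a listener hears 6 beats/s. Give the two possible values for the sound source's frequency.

|f − 676| = 6, so f = 676 ± 6.

670 Hz or 682 Hz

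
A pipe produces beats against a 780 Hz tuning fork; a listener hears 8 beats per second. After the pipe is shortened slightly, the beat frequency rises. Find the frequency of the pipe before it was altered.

788 Hz

|f − 780| = 8, so the pipe was at either 772 Hz or 788 Hz.
A shorter pipe has a higher fundamental; the adjustment raises the pipe's frequency.
The beat rate rose, so the adjustment moved the pipe further from 780 Hz — it was already above the reference.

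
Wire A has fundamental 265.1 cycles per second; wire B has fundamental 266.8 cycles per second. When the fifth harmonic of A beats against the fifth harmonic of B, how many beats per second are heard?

Fifth harmonic of the first: 5·265.1 = 1325.5 Hz.
Fifth harmonic of the second: 5·266.8 = 1334.0 Hz.
f_beat = |1325.5 − 1334.0| = 8.5 Hz.

8.5 Hz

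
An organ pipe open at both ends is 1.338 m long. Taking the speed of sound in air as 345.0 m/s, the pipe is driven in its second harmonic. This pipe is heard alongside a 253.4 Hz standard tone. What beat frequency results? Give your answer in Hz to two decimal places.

Open pipe: f_n = n·v/(2L) = 2·345.0/(2·1.338) = 257.8475 Hz.
f_beat = |257.8475 − 253.4| = 4.45 Hz.

4.45 Hz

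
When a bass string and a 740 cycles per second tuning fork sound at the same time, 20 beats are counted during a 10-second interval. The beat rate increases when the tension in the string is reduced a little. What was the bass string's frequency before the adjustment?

Beat frequency = 20/10 = 2 Hz.
|f − 740| = 2, so the bass string was at either 738 Hz or 742 Hz.
Lower tension means lower frequency; the adjustment lowers the bass string's frequency.
The beat rate rose, so the adjustment moved the bass string further from 740 Hz — it was already below the reference.

738 Hz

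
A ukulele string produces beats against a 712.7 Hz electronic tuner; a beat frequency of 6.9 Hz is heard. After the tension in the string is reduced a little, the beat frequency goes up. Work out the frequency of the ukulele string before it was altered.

705.8 Hz

|f − 712.7| = 6.9, so the ukulele string was at either 705.8 Hz or 719.6 Hz.
Lower tension means lower frequency; the adjustment lowers the ukulele string's frequency.
The beat rate rose, so the adjustment moved the ukulele string further from 712.7 Hz — it was already below the reference.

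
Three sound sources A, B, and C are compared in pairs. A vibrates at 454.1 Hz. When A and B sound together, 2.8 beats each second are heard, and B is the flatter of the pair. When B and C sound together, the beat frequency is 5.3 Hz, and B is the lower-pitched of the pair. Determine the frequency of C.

B is below A, so f_B = 454.1 − 2.8 = 451.3 Hz.
C is above B, so f_C = 451.3 + 5.3 = 456.6 Hz.

456.6 Hz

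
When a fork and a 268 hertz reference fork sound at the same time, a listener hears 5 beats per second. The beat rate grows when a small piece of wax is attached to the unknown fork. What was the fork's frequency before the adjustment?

|f − 268| = 5, so the fork was at either 263 Hz or 273 Hz.
Loading a fork with wax lowers its frequency; the adjustment lowers the fork's frequency.
The beat rate rose, so the adjustment moved the fork further from 268 Hz — it was already below the reference.

263 Hz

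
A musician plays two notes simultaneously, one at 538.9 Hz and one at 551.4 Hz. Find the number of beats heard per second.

Beats arise from superposition of two nearby frequencies; the beat rate is |f₁ − f₂|.
|538.9 − 551.4| = 12.5 Hz.

12.5 Hz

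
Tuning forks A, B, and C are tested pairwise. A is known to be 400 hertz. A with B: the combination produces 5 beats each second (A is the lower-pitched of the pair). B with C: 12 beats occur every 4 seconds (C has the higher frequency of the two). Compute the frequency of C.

B is above A, so f_B = 400 + 5 = 405 Hz.
B–C: Beat frequency = 12/4 = 3 Hz.
C is above B, so f_C = 405 + 3 = 408 Hz.

408 Hz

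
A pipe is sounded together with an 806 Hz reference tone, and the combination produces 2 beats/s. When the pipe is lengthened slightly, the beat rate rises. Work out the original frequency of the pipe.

|f − 806| = 2, so the pipe was at either 804 Hz or 808 Hz.
A longer pipe has a lower fundamental; the adjustment lowers the pipe's frequency.
The beat rate rose, so the adjustment moved the pipe further from 806 Hz — it was already below the reference.

804 Hz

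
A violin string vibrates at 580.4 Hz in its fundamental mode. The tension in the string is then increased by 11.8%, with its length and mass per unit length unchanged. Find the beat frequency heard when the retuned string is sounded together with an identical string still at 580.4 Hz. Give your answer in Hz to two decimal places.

33.29 Hz

For a string, f ∝ √T, so the new frequency is 580.4·√1.118 = 613.6890 Hz.
f_beat = |613.6890 − 580.4| = 33.29 Hz.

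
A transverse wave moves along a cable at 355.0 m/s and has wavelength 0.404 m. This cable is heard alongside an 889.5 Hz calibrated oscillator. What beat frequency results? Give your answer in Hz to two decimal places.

Source frequency f = v/λ = 355.0/0.404 = 878.7129 Hz.
f_beat = |878.7129 − 889.5| = 10.79 Hz.

10.79 Hz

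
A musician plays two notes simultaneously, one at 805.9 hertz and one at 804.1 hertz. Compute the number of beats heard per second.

1.8 Hz

The beat frequency equals the magnitude of the frequency difference.
|805.9 − 804.1| = 1.8 Hz.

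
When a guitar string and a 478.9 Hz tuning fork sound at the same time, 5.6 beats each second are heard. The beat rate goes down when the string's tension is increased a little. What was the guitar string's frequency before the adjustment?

473.3 Hz

|f − 478.9| = 5.6, so the guitar string was at either 473.3 Hz or 484.5 Hz.
Higher tension means higher frequency; the adjustment raises the guitar string's frequency.
The beat rate fell, so the adjustment moved the guitar string toward 478.9 Hz — it must have started below the reference.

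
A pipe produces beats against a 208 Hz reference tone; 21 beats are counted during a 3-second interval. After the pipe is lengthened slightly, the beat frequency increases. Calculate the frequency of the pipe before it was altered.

Beat frequency = 21/3 = 7 Hz.
|f − 208| = 7, so the pipe was at either 201 Hz or 215 Hz.
A longer pipe has a lower fundamental; the adjustment lowers the pipe's frequency.
The beat rate rose, so the adjustment moved the pipe further from 208 Hz — it was already below the reference.

201 Hz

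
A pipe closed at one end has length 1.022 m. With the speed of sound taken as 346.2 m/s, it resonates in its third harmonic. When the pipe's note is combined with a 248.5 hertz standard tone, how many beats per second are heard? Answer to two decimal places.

5.56 Hz

Closed pipe (odd harmonics): f_n = n·v/(4L) = 3·346.2/(4·1.022) = 254.0607 Hz.
f_beat = |254.0607 − 248.5| = 5.56 Hz.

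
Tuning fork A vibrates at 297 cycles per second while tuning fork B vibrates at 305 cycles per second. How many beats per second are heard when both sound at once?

8 Hz

The beat frequency equals the magnitude of the frequency difference.
|297 − 305| = 8 Hz.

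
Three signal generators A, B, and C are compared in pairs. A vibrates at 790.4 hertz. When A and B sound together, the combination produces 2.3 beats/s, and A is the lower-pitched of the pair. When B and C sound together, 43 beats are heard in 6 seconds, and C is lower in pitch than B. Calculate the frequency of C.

785.5333 Hz

B is above A, so f_B = 790.4 + 2.3 = 792.7 Hz.
B–C: Beat frequency = 43/6 = 7.1667 Hz.
C is below B, so f_C = 792.7 − 7.1667 = 785.5333 Hz.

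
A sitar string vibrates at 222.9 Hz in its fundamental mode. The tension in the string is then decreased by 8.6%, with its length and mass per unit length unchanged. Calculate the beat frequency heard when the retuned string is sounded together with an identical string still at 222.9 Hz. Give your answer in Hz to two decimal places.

For a string, f ∝ √T, so the new frequency is 222.9·√0.914 = 213.0999 Hz.
f_beat = |213.0999 − 222.9| = 9.80 Hz.

9.80 Hz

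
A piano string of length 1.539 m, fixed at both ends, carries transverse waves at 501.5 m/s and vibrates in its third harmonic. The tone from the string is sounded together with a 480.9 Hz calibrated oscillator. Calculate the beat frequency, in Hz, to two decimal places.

7.89 Hz

For a string fixed at both ends, f_n = n·v/(2L) = 3·501.5/(2·1.539) = 488.7914 Hz.
f_beat = |488.7914 − 480.9| = 7.89 Hz.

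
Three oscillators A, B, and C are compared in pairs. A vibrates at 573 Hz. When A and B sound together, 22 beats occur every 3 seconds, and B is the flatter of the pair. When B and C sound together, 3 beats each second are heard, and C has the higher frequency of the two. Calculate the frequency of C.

A–B: Beat frequency = 22/3 = 7.3333 Hz.
B is below A, so f_B = 573 − 7.3333 = 565.6667 Hz.
C is above B, so f_C = 565.6667 + 3 = 568.6667 Hz.

568.6667 Hz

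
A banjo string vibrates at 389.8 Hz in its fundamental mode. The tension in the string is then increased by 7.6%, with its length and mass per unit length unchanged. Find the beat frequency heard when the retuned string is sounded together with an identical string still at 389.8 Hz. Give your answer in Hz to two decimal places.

For a string, f ∝ √T, so the new frequency is 389.8·√1.076 = 404.3412 Hz.
f_beat = |404.3412 − 389.8| = 14.54 Hz.

14.54 Hz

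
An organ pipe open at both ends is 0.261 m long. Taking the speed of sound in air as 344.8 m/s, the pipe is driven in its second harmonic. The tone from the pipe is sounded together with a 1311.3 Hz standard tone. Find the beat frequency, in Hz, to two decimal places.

9.77 Hz

Open pipe: f_n = n·v/(2L) = 2·344.8/(2·0.261) = 1321.0728 Hz.
f_beat = |1321.0728 − 1311.3| = 9.77 Hz.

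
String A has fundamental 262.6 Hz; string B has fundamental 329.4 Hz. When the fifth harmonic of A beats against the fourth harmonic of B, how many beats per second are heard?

Fifth harmonic of the first: 5·262.6 = 1313.0 Hz.
Fourth harmonic of the second: 4·329.4 = 1317.6 Hz.
f_beat = |1313.0 − 1317.6| = 4.6 Hz.

4.6 Hz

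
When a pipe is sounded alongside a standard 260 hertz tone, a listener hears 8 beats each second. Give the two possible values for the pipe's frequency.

|f − 260| = 8, so f = 260 ± 8.

252 Hz or 268 Hz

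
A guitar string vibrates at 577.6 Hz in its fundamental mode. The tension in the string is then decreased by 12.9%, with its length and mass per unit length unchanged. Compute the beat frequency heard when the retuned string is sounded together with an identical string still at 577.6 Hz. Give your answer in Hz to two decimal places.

38.54 Hz

For a string, f ∝ √T, so the new frequency is 577.6·√0.871 = 539.0590 Hz.
f_beat = |539.0590 − 577.6| = 38.54 Hz.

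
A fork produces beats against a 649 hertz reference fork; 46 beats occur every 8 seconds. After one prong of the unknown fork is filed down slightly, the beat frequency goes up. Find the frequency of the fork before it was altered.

Beat frequency = 46/8 = 5.75 Hz.
|f − 649| = 5.75, so the fork was at either 643.25 Hz or 654.75 Hz.
Filing a prong removes mass and raises the fork's frequency; the adjustment raises the fork's frequency.
The beat rate rose, so the adjustment moved the fork further from 649 Hz — it was already above the reference.

654.75 Hz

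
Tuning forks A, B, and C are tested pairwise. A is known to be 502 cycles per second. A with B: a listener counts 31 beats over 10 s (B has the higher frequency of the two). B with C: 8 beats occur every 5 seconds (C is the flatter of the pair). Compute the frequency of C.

503.5 Hz

A–B: Beat frequency = 31/10 = 3.1 Hz.
B is above A, so f_B = 502 + 3.1 = 505.1 Hz.
B–C: Beat frequency = 8/5 = 1.6 Hz.
C is below B, so f_C = 505.1 − 1.6 = 503.5 Hz.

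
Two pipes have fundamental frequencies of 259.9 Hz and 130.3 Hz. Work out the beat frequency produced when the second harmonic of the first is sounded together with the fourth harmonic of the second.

1.4 Hz

Second harmonic of the first: 2·259.9 = 519.8 Hz.
Fourth harmonic of the second: 4·130.3 = 521.2 Hz.
f_beat = |519.8 − 521.2| = 1.4 Hz.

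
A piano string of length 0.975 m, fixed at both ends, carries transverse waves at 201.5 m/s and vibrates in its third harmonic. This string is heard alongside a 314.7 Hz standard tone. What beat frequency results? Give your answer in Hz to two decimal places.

For a string fixed at both ends, f_n = n·v/(2L) = 3·201.5/(2·0.975) = 310.0000 Hz.
f_beat = |310.0000 − 314.7| = 4.70 Hz.

4.70 Hz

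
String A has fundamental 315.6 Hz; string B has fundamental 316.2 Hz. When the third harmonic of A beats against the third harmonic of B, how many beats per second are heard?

Third harmonic of the first: 3·315.6 = 946.8 Hz.
Third harmonic of the second: 3·316.2 = 948.6 Hz.
f_beat = |946.8 − 948.6| = 1.8 Hz.

1.8 Hz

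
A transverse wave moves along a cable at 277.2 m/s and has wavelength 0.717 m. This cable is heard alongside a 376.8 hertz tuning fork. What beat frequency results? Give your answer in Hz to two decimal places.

Source frequency f = v/λ = 277.2/0.717 = 386.6109 Hz.
f_beat = |386.6109 − 376.8| = 9.81 Hz.

9.81 Hz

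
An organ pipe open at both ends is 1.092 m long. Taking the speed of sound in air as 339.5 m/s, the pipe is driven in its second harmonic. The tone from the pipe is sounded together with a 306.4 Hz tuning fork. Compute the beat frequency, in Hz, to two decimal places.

4.50 Hz

Open pipe: f_n = n·v/(2L) = 2·339.5/(2·1.092) = 310.8974 Hz.
f_beat = |310.8974 − 306.4| = 4.50 Hz.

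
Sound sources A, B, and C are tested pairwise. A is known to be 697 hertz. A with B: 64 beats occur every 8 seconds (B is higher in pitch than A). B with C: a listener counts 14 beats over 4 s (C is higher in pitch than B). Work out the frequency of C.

A–B: Beat frequency = 64/8 = 8 Hz.
B is above A, so f_B = 697 + 8 = 705 Hz.
B–C: Beat frequency = 14/4 = 3.5 Hz.
C is above B, so f_C = 705 + 3.5 = 708.5 Hz.

708.5 Hz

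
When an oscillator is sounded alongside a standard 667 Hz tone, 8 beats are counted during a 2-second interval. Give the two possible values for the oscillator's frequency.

Beat frequency = 8/2 = 4 Hz.
|f − 667| = 4, so f = 667 ± 4.

663 Hz or 671 Hz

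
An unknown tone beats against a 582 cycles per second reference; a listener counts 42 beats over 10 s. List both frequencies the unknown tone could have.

Beat frequency = 42/10 = 4.2 Hz.
|f − 582| = 4.2, so f = 582 ± 4.2.

577.8 Hz or 586.2 Hz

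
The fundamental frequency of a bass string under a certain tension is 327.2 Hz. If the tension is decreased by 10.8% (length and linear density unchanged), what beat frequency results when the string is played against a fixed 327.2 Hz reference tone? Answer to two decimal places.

For a string, f ∝ √T, so the new frequency is 327.2·√0.892 = 309.0265 Hz.
f_beat = |309.0265 − 327.2| = 18.17 Hz.

18.17 Hz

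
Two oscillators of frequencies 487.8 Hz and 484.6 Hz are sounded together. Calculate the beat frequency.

3.2 Hz

The beat frequency equals the magnitude of the frequency difference.
|487.8 − 484.6| = 3.2 Hz.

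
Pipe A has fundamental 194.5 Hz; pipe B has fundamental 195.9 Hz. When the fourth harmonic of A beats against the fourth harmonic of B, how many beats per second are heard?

5.6 Hz

Fourth harmonic of the first: 4·194.5 = 778.0 Hz.
Fourth harmonic of the second: 4·195.9 = 783.6 Hz.
f_beat = |778.0 − 783.6| = 5.6 Hz.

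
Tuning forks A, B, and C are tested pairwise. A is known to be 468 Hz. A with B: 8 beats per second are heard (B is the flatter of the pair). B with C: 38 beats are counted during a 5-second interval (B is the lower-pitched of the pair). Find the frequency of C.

B is below A, so f_B = 468 − 8 = 460 Hz.
B–C: Beat frequency = 38/5 = 7.6 Hz.
C is above B, so f_C = 460 + 7.6 = 467.6 Hz.

467.6 Hz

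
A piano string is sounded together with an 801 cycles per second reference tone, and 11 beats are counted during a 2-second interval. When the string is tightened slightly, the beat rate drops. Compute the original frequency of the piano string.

795.5 Hz

Beat frequency = 11/2 = 5.5 Hz.
|f − 801| = 5.5, so the piano string was at either 795.5 Hz or 806.5 Hz.
Increasing tension raises a string's frequency; the adjustment raises the piano string's frequency.
The beat rate fell, so the adjustment moved the piano string toward 801 Hz — it must have started below the reference.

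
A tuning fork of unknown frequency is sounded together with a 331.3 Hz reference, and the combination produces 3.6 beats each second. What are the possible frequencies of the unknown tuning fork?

|f − 331.3| = 3.6, so f = 331.3 ± 3.6.

327.7 Hz or 334.9 Hz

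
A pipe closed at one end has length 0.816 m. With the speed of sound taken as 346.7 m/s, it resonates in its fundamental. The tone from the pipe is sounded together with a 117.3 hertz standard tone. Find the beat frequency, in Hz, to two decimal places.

Closed pipe (odd harmonics): f_n = n·v/(4L) = 1·346.7/(4·0.816) = 106.2194 Hz.
f_beat = |106.2194 − 117.3| = 11.08 Hz.

11.08 Hz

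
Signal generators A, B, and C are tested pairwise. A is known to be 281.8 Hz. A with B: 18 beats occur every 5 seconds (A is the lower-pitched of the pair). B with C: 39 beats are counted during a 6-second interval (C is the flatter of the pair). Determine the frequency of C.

A–B: Beat frequency = 18/5 = 3.6 Hz.
B is above A, so f_B = 281.8 + 3.6 = 285.4 Hz.
B–C: Beat frequency = 39/6 = 6.5 Hz.
C is below B, so f_C = 285.4 − 6.5 = 278.9 Hz.

278.9 Hz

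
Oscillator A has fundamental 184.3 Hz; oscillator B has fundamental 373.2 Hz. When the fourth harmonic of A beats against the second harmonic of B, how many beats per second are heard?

9.2 Hz

Fourth harmonic of the first: 4·184.3 = 737.2 Hz.
Second harmonic of the second: 2·373.2 = 746.4 Hz.
f_beat = |737.2 − 746.4| = 9.2 Hz.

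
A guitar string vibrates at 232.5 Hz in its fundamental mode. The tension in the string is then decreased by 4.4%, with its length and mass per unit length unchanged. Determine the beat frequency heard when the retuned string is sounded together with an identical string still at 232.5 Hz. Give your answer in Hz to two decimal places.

For a string, f ∝ √T, so the new frequency is 232.5·√0.956 = 227.3275 Hz.
f_beat = |227.3275 − 232.5| = 5.17 Hz.

5.17 Hz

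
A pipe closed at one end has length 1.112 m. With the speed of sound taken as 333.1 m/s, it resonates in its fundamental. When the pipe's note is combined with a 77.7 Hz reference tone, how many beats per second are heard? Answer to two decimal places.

2.81 Hz

Closed pipe (odd harmonics): f_n = n·v/(4L) = 1·333.1/(4·1.112) = 74.8876 Hz.
f_beat = |74.8876 − 77.7| = 2.81 Hz.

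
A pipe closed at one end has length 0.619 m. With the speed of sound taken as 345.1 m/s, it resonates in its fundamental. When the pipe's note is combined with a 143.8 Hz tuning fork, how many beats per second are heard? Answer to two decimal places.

4.42 Hz

Closed pipe (odd harmonics): f_n = n·v/(4L) = 1·345.1/(4·0.619) = 139.3780 Hz.
f_beat = |139.3780 − 143.8| = 4.42 Hz.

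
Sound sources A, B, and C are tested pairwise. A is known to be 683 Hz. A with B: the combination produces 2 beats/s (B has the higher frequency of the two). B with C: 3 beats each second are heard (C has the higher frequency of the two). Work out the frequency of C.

B is above A, so f_B = 683 + 2 = 685 Hz.
C is above B, so f_C = 685 + 3 = 688 Hz.

688 Hz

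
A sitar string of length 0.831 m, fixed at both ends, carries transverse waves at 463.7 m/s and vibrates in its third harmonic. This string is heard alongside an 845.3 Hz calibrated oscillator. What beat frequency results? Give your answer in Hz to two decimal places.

8.30 Hz

For a string fixed at both ends, f_n = n·v/(2L) = 3·463.7/(2·0.831) = 837.0036 Hz.
f_beat = |837.0036 − 845.3| = 8.30 Hz.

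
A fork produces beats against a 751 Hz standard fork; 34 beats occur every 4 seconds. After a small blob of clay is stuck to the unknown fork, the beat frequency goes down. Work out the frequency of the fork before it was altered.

Beat frequency = 34/4 = 8.5 Hz.
|f − 751| = 8.5, so the fork was at either 742.5 Hz or 759.5 Hz.
Adding mass to a fork lowers its frequency; the adjustment lowers the fork's frequency.
The beat rate fell, so the adjustment moved the fork toward 751 Hz — it must have started above the reference.

759.5 Hz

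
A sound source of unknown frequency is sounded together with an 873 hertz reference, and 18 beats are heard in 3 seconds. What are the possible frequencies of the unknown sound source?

867 Hz or 879 Hz

Beat frequency = 18/3 = 6 Hz.
|f − 873| = 6, so f = 873 ± 6.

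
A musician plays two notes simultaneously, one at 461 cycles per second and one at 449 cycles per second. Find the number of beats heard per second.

12 Hz

f_beat = |f₁ − f₂|.
|461 − 449| = 12 Hz.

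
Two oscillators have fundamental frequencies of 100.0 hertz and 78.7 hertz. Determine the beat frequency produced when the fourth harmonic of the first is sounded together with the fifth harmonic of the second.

6.5 Hz

Fourth harmonic of the first: 4·100.0 = 400.0 Hz.
Fifth harmonic of the second: 5·78.7 = 393.5 Hz.
f_beat = |400.0 − 393.5| = 6.5 Hz.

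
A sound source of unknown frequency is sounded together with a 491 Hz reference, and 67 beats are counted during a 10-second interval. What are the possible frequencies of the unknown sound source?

Beat frequency = 67/10 = 6.7 Hz.
|f − 491| = 6.7, so f = 491 ± 6.7.

484.3 Hz or 497.7 Hz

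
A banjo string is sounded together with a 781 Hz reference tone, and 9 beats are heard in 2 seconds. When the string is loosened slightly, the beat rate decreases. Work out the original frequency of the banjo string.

785.5 Hz

Beat frequency = 9/2 = 4.5 Hz.
|f − 781| = 4.5, so the banjo string was at either 776.5 Hz or 785.5 Hz.
Reducing tension lowers a string's frequency; the adjustment lowers the banjo string's frequency.
The beat rate fell, so the adjustment moved the banjo string toward 781 Hz — it must have started above the reference.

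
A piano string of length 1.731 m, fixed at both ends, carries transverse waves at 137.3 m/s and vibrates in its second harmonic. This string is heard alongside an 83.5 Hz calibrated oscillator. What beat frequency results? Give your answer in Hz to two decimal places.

For a string fixed at both ends, f_n = n·v/(2L) = 2·137.3/(2·1.731) = 79.3183 Hz.
f_beat = |79.3183 − 83.5| = 4.18 Hz.

4.18 Hz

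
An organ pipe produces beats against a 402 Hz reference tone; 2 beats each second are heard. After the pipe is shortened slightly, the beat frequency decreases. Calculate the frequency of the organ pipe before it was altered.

400 Hz

|f − 402| = 2, so the organ pipe was at either 400 Hz or 404 Hz.
A shorter pipe has a higher fundamental; the adjustment raises the organ pipe's frequency.
The beat rate fell, so the adjustment moved the organ pipe toward 402 Hz — it must have started below the reference.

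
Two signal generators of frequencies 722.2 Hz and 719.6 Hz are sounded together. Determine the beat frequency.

2.6 Hz

f_beat = |f₁ − f₂|.
|722.2 − 719.6| = 2.6 Hz.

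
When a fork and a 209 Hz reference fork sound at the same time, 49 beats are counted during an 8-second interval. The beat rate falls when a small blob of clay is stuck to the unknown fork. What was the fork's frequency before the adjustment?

215.125 Hz

Beat frequency = 49/8 = 6.125 Hz.
|f − 209| = 6.125, so the fork was at either 202.875 Hz or 215.125 Hz.
Adding mass to a fork lowers its frequency; the adjustment lowers the fork's frequency.
The beat rate fell, so the adjustment moved the fork toward 209 Hz — it must have started above the reference.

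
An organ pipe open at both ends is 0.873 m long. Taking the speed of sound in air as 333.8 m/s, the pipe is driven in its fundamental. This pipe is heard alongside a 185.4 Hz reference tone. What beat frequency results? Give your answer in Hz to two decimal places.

5.78 Hz

Open pipe: f_n = n·v/(2L) = 1·333.8/(2·0.873) = 191.1798 Hz.
f_beat = |191.1798 − 185.4| = 5.78 Hz.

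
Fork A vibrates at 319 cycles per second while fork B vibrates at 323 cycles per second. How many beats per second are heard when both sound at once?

4 Hz

f_beat = |f₁ − f₂|.
|319 − 323| = 4 Hz.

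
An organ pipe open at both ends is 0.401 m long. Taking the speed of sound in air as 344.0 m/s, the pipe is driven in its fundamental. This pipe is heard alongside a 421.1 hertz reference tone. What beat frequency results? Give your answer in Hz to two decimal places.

Open pipe: f_n = n·v/(2L) = 1·344.0/(2·0.401) = 428.9277 Hz.
f_beat = |428.9277 − 421.1| = 7.83 Hz.

7.83 Hz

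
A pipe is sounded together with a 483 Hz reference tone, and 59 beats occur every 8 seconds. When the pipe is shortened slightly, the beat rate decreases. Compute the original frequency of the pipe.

475.625 Hz

Beat frequency = 59/8 = 7.375 Hz.
|f − 483| = 7.375, so the pipe was at either 475.625 Hz or 490.375 Hz.
A shorter pipe has a higher fundamental; the adjustment raises the pipe's frequency.
The beat rate fell, so the adjustment moved the pipe toward 483 Hz — it must have started below the reference.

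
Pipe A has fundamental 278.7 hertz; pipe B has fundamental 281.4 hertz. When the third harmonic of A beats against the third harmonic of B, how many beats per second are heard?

8.1 Hz

Third harmonic of the first: 3·278.7 = 836.1 Hz.
Third harmonic of the second: 3·281.4 = 844.2 Hz.
f_beat = |836.1 − 844.2| = 8.1 Hz.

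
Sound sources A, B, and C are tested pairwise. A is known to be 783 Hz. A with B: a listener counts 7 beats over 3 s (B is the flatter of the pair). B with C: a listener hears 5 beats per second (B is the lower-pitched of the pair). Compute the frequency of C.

785.6667 Hz

A–B: Beat frequency = 7/3 = 2.3333 Hz.
B is below A, so f_B = 783 − 2.3333 = 780.6667 Hz.
C is above B, so f_C = 780.6667 + 5 = 785.6667 Hz.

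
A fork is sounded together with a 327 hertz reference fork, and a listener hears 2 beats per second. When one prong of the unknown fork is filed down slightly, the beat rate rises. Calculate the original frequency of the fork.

|f − 327| = 2, so the fork was at either 325 Hz or 329 Hz.
Filing a prong removes mass and raises the fork's frequency; the adjustment raises the fork's frequency.
The beat rate rose, so the adjustment moved the fork further from 327 Hz — it was already above the reference.

329 Hz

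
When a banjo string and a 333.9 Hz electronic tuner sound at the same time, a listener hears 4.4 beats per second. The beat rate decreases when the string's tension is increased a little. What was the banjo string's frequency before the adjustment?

329.5 Hz

|f − 333.9| = 4.4, so the banjo string was at either 329.5 Hz or 338.3 Hz.
Higher tension means higher frequency; the adjustment raises the banjo string's frequency.
The beat rate fell, so the adjustment moved the banjo string toward 333.9 Hz — it must have started below the reference.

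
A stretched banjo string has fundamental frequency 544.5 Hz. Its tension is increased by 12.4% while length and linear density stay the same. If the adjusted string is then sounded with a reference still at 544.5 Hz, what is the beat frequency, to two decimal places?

32.77 Hz

For a string, f ∝ √T, so the new frequency is 544.5·√1.124 = 577.2727 Hz.
f_beat = |577.2727 − 544.5| = 32.77 Hz.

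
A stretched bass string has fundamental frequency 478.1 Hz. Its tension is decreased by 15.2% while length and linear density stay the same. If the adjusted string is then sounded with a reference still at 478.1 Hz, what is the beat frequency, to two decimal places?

37.83 Hz

For a string, f ∝ √T, so the new frequency is 478.1·√0.848 = 440.2675 Hz.
f_beat = |440.2675 − 478.1| = 37.83 Hz.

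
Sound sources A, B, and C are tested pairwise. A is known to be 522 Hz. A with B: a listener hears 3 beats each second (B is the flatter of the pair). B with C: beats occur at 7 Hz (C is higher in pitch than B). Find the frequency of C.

B is below A, so f_B = 522 − 3 = 519 Hz.
C is above B, so f_C = 519 + 7 = 526 Hz.

526 Hz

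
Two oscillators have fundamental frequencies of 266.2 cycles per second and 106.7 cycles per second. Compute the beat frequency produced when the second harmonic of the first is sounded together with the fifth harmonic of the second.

Second harmonic of the first: 2·266.2 = 532.4 Hz.
Fifth harmonic of the second: 5·106.7 = 533.5 Hz.
f_beat = |532.4 − 533.5| = 1.1 Hz.

1.1 Hz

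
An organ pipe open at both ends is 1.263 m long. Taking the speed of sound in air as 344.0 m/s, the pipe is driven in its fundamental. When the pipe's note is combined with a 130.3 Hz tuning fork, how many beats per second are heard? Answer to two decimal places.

5.88 Hz

Open pipe: f_n = n·v/(2L) = 1·344.0/(2·1.263) = 136.1837 Hz.
f_beat = |136.1837 − 130.3| = 5.88 Hz.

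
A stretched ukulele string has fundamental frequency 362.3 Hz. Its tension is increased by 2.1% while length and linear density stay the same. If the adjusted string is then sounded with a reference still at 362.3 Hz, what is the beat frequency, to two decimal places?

For a string, f ∝ √T, so the new frequency is 362.3·√1.021 = 366.0844 Hz.
f_beat = |366.0844 − 362.3| = 3.78 Hz.

3.78 Hz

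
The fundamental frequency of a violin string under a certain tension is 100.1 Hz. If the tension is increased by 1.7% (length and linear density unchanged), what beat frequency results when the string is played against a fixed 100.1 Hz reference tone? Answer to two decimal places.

0.85 Hz

For a string, f ∝ √T, so the new frequency is 100.1·√1.017 = 100.9473 Hz.
f_beat = |100.9473 − 100.1| = 0.85 Hz.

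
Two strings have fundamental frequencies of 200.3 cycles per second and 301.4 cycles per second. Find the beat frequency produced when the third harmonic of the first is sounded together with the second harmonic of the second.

Third harmonic of the first: 3·200.3 = 600.9 Hz.
Second harmonic of the second: 2·301.4 = 602.8 Hz.
f_beat = |600.9 − 602.8| = 1.9 Hz.

1.9 Hz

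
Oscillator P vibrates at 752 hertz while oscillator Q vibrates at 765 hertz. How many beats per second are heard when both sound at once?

f_beat = |f₁ − f₂|.
|752 − 765| = 13 Hz.

13 Hz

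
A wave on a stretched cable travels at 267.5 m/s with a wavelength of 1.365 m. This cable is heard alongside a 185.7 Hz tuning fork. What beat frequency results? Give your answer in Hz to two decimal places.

10.27 Hz

Source frequency f = v/λ = 267.5/1.365 = 195.9707 Hz.
f_beat = |195.9707 − 185.7| = 10.27 Hz.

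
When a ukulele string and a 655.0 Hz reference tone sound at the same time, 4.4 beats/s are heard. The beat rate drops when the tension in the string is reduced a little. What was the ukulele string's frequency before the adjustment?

659.4 Hz

|f − 655.0| = 4.4, so the ukulele string was at either 650.6 Hz or 659.4 Hz.
Lower tension means lower frequency; the adjustment lowers the ukulele string's frequency.
The beat rate fell, so the adjustment moved the ukulele string toward 655.0 Hz — it must have started above the reference.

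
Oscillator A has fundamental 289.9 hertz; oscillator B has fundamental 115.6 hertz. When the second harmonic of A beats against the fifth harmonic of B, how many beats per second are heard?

Second harmonic of the first: 2·289.9 = 579.8 Hz.
Fifth harmonic of the second: 5·115.6 = 578.0 Hz.
f_beat = |579.8 − 578.0| = 1.8 Hz.

1.8 Hz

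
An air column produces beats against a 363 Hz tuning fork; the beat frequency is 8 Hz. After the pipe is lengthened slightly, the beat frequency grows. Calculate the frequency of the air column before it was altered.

355 Hz

|f − 363| = 8, so the air column was at either 355 Hz or 371 Hz.
A longer pipe has a lower fundamental; the adjustment lowers the air column's frequency.
The beat rate rose, so the adjustment moved the air column further from 363 Hz — it was already below the reference.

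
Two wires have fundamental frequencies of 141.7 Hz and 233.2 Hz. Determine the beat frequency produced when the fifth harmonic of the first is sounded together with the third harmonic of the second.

8.9 Hz

Fifth harmonic of the first: 5·141.7 = 708.5 Hz.
Third harmonic of the second: 3·233.2 = 699.6 Hz.
f_beat = |708.5 − 699.6| = 8.9 Hz.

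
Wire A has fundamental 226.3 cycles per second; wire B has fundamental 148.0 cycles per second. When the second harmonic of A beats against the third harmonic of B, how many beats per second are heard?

8.6 Hz

Second harmonic of the first: 2·226.3 = 452.6 Hz.
Third harmonic of the second: 3·148.0 = 444.0 Hz.
f_beat = |452.6 − 444.0| = 8.6 Hz.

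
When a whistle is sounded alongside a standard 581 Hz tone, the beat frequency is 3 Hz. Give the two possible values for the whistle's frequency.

|f − 581| = 3, so f = 581 ± 3.

578 Hz or 584 Hz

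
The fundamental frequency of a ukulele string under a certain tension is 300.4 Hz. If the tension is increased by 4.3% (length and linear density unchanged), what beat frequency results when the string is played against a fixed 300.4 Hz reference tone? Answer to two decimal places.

For a string, f ∝ √T, so the new frequency is 300.4·√1.043 = 306.7906 Hz.
f_beat = |306.7906 − 300.4| = 6.39 Hz.

6.39 Hz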